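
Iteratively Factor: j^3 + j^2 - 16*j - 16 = (j + 1)*(j^2 - 16) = (j - 4)*(j + 1)*(j + 4)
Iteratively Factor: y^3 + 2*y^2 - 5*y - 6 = (y - 2)*(y^2 + 4*y + 3) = (y - 2)*(y + 1)*(y + 3)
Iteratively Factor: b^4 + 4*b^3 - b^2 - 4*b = (b - 1)*(b^3 + 5*b^2 + 4*b) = b*(b - 1)*(b^2 + 5*b + 4) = b*(b - 1)*(b + 4)*(b + 1)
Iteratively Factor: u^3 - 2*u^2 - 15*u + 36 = (u - 3)*(u^2 + u - 12) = (u - 3)*(u + 4)*(u - 3)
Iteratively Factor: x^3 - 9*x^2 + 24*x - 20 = (x - 5)*(x^2 - 4*x + 4) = (x - 5)*(x - 2)*(x - 2)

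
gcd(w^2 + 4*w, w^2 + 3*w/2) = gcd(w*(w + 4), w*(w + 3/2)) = w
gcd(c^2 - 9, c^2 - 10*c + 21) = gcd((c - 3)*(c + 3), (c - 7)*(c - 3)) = c - 3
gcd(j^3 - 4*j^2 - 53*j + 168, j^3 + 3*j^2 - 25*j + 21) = j^2 + 4*j - 21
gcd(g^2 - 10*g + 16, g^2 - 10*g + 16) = g^2 - 10*g + 16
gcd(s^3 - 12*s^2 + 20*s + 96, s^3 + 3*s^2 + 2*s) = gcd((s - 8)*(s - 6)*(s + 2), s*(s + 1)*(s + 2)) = s + 2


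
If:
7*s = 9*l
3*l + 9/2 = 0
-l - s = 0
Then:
No Solution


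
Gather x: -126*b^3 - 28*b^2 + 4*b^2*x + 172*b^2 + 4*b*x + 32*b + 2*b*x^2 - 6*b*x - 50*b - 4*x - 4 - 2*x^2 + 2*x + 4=-126*b^3 + 144*b^2 - 18*b + x^2*(2*b - 2) + x*(4*b^2 - 2*b - 2)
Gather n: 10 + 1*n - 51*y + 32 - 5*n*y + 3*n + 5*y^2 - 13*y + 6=n*(4 - 5*y) + 5*y^2 - 64*y + 48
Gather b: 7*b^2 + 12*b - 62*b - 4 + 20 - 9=7*b^2 - 50*b + 7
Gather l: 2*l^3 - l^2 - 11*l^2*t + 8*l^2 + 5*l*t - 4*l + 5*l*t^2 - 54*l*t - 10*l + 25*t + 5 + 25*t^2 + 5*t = 2*l^3 + l^2*(7 - 11*t) + l*(5*t^2 - 49*t - 14) + 25*t^2 + 30*t + 5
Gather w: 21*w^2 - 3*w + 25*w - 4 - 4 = 21*w^2 + 22*w - 8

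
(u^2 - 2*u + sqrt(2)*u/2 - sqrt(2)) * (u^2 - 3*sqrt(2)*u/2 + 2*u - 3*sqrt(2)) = u^4 - sqrt(2)*u^3 - 11*u^2/2 + 4*sqrt(2)*u + 6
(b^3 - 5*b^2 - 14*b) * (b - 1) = b^4 - 6*b^3 - 9*b^2 + 14*b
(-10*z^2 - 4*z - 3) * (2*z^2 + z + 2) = -20*z^4 - 18*z^3 - 30*z^2 - 11*z - 6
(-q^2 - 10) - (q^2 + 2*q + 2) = -2*q^2 - 2*q - 12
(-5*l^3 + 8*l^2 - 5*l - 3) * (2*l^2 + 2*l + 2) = -10*l^5 + 6*l^4 - 4*l^3 - 16*l - 6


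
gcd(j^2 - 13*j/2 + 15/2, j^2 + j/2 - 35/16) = 1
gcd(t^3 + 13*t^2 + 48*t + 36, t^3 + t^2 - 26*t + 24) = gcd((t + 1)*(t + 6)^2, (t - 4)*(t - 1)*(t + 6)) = t + 6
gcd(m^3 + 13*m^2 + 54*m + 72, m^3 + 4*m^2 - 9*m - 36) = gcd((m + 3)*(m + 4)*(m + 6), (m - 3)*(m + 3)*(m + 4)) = m^2 + 7*m + 12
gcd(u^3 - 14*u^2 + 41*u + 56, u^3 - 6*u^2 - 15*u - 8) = u^2 - 7*u - 8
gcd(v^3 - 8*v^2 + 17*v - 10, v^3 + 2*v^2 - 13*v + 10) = v^2 - 3*v + 2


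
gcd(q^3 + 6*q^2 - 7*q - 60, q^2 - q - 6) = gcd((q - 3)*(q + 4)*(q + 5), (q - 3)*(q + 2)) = q - 3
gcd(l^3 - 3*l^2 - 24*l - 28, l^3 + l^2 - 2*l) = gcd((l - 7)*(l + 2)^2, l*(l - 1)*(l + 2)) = l + 2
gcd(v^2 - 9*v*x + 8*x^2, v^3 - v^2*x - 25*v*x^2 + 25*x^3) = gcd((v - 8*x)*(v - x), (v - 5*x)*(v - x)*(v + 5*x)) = -v + x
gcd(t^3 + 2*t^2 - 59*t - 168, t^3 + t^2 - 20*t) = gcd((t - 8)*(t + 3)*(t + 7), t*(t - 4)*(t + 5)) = 1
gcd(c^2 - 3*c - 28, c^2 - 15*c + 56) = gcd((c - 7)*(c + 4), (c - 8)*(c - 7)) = c - 7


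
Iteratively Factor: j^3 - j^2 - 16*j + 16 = (j + 4)*(j^2 - 5*j + 4) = (j - 1)*(j + 4)*(j - 4)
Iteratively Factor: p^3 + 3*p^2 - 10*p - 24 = (p + 4)*(p^2 - p - 6) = (p - 3)*(p + 4)*(p + 2)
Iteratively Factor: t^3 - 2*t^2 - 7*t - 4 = (t + 1)*(t^2 - 3*t - 4) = (t + 1)^2*(t - 4)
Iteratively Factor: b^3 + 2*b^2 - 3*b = (b)*(b^2 + 2*b - 3) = b*(b - 1)*(b + 3)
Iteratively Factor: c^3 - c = (c + 1)*(c^2 - c) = (c - 1)*(c + 1)*(c)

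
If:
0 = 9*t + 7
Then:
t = -7/9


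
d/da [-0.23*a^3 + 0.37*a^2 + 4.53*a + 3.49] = -0.69*a^2 + 0.74*a + 4.53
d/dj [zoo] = 0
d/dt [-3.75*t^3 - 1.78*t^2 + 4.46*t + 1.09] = -11.25*t^2 - 3.56*t + 4.46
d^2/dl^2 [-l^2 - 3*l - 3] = -2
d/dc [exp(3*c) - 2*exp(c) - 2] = (3*exp(2*c) - 2)*exp(c)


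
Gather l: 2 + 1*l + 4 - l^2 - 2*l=-l^2 - l + 6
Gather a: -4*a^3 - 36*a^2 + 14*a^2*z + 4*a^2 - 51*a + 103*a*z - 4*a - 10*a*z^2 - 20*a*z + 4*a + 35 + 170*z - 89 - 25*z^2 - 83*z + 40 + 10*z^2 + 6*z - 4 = -4*a^3 + a^2*(14*z - 32) + a*(-10*z^2 + 83*z - 51) - 15*z^2 + 93*z - 18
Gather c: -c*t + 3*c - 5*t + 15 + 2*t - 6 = c*(3 - t) - 3*t + 9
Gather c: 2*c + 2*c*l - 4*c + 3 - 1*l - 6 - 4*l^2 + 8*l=c*(2*l - 2) - 4*l^2 + 7*l - 3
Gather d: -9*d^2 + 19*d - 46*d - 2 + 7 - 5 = -9*d^2 - 27*d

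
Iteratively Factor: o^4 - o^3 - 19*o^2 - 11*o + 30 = (o + 3)*(o^3 - 4*o^2 - 7*o + 10) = (o - 1)*(o + 3)*(o^2 - 3*o - 10) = (o - 5)*(o - 1)*(o + 3)*(o + 2)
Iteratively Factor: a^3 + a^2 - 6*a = (a - 2)*(a^2 + 3*a) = (a - 2)*(a + 3)*(a)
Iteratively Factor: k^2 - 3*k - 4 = (k - 4)*(k + 1)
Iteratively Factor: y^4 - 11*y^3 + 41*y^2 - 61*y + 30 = (y - 5)*(y^3 - 6*y^2 + 11*y - 6) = (y - 5)*(y - 2)*(y^2 - 4*y + 3) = (y - 5)*(y - 2)*(y - 1)*(y - 3)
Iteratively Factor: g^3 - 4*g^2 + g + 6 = (g - 2)*(g^2 - 2*g - 3) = (g - 2)*(g + 1)*(g - 3)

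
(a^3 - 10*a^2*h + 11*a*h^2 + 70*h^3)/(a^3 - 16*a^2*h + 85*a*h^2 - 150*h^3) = (a^2 - 5*a*h - 14*h^2)/(a^2 - 11*a*h + 30*h^2)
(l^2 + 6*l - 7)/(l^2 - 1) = (l + 7)/(l + 1)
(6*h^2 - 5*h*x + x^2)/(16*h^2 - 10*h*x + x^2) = (-3*h + x)/(-8*h + x)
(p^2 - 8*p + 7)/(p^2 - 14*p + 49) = (p - 1)/(p - 7)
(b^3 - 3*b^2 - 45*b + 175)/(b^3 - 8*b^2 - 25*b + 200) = (b^2 + 2*b - 35)/(b^2 - 3*b - 40)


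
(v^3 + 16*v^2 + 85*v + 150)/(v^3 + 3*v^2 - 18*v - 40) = (v^2 + 11*v + 30)/(v^2 - 2*v - 8)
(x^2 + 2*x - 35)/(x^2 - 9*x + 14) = (x^2 + 2*x - 35)/(x^2 - 9*x + 14)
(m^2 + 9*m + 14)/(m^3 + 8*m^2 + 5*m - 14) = 1/(m - 1)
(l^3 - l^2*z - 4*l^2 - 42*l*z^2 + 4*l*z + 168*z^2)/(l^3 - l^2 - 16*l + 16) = (l^2 - l*z - 42*z^2)/(l^2 + 3*l - 4)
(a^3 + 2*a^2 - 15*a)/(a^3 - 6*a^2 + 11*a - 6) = a*(a + 5)/(a^2 - 3*a + 2)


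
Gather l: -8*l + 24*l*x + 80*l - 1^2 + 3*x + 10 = l*(24*x + 72) + 3*x + 9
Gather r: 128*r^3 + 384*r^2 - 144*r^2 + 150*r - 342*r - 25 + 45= 128*r^3 + 240*r^2 - 192*r + 20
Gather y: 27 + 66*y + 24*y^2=24*y^2 + 66*y + 27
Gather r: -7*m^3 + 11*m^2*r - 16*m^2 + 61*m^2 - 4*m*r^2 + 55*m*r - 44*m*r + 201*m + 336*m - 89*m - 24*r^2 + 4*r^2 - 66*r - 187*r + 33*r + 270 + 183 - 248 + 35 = -7*m^3 + 45*m^2 + 448*m + r^2*(-4*m - 20) + r*(11*m^2 + 11*m - 220) + 240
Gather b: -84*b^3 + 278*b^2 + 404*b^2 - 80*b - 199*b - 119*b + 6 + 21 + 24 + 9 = -84*b^3 + 682*b^2 - 398*b + 60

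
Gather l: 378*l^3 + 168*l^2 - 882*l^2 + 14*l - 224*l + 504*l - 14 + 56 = 378*l^3 - 714*l^2 + 294*l + 42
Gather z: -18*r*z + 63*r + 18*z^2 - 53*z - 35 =63*r + 18*z^2 + z*(-18*r - 53) - 35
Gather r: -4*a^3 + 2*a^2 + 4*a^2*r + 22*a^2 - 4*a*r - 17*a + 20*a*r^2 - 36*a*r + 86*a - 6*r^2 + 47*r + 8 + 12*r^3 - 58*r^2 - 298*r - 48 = -4*a^3 + 24*a^2 + 69*a + 12*r^3 + r^2*(20*a - 64) + r*(4*a^2 - 40*a - 251) - 40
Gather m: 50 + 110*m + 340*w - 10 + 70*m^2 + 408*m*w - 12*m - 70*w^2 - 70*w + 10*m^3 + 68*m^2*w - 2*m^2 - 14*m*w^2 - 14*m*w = 10*m^3 + m^2*(68*w + 68) + m*(-14*w^2 + 394*w + 98) - 70*w^2 + 270*w + 40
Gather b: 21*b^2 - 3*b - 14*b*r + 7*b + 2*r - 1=21*b^2 + b*(4 - 14*r) + 2*r - 1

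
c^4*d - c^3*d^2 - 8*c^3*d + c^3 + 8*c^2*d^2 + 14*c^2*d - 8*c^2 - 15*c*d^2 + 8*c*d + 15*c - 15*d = (c - 5)*(c - 3)*(c - d)*(c*d + 1)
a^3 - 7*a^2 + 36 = (a - 6)*(a - 3)*(a + 2)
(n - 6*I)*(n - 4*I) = n^2 - 10*I*n - 24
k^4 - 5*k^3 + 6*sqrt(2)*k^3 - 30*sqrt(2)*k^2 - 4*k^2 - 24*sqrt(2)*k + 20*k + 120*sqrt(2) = (k - 5)*(k - 2)*(k + 2)*(k + 6*sqrt(2))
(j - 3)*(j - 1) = j^2 - 4*j + 3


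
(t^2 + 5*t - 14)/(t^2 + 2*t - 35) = (t - 2)/(t - 5)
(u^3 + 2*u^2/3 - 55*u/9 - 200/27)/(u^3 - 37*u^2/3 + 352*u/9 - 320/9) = (9*u^2 + 30*u + 25)/(3*(3*u^2 - 29*u + 40))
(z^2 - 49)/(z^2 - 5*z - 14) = (z + 7)/(z + 2)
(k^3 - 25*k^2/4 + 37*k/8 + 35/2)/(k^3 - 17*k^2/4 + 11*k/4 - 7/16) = 2*(4*k^2 - 11*k - 20)/(8*k^2 - 6*k + 1)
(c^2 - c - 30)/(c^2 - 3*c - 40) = (c - 6)/(c - 8)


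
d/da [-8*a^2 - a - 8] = -16*a - 1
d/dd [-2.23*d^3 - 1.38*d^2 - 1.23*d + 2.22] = -6.69*d^2 - 2.76*d - 1.23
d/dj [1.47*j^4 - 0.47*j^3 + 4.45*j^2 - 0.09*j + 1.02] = 5.88*j^3 - 1.41*j^2 + 8.9*j - 0.09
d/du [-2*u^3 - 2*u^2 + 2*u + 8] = -6*u^2 - 4*u + 2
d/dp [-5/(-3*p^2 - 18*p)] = 10*(-p - 3)/(3*p^2*(p + 6)^2)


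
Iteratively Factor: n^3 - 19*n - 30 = (n - 5)*(n^2 + 5*n + 6) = (n - 5)*(n + 2)*(n + 3)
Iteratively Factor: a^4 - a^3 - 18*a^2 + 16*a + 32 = (a - 2)*(a^3 + a^2 - 16*a - 16) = (a - 2)*(a + 1)*(a^2 - 16) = (a - 2)*(a + 1)*(a + 4)*(a - 4)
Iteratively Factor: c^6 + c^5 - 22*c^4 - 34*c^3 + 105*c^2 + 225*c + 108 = (c - 3)*(c^5 + 4*c^4 - 10*c^3 - 64*c^2 - 87*c - 36) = (c - 3)*(c + 3)*(c^4 + c^3 - 13*c^2 - 25*c - 12) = (c - 3)*(c + 1)*(c + 3)*(c^3 - 13*c - 12) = (c - 3)*(c + 1)*(c + 3)^2*(c^2 - 3*c - 4) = (c - 3)*(c + 1)^2*(c + 3)^2*(c - 4)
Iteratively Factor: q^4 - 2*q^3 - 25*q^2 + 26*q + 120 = (q + 4)*(q^3 - 6*q^2 - q + 30) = (q - 5)*(q + 4)*(q^2 - q - 6) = (q - 5)*(q + 2)*(q + 4)*(q - 3)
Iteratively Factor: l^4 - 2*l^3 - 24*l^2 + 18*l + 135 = (l + 3)*(l^3 - 5*l^2 - 9*l + 45) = (l - 3)*(l + 3)*(l^2 - 2*l - 15) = (l - 3)*(l + 3)^2*(l - 5)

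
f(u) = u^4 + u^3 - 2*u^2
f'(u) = 4*u^3 + 3*u^2 - 4*u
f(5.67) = 1151.54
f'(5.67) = 802.90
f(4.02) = 293.80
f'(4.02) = 292.26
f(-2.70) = 18.88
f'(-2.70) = -46.06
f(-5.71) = 811.65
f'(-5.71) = -624.03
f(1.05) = 0.17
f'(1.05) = 3.74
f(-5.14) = 509.36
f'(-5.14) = -443.37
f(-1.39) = -2.82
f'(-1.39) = 0.61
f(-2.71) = 19.35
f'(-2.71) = -46.74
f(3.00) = 90.00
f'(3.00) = 123.00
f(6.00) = 1440.00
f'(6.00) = 948.00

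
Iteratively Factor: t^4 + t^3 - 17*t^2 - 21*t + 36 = (t - 1)*(t^3 + 2*t^2 - 15*t - 36) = (t - 1)*(t + 3)*(t^2 - t - 12) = (t - 4)*(t - 1)*(t + 3)*(t + 3)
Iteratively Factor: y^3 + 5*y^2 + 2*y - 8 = (y + 4)*(y^2 + y - 2) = (y - 1)*(y + 4)*(y + 2)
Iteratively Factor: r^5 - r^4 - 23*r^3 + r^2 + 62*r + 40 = (r - 5)*(r^4 + 4*r^3 - 3*r^2 - 14*r - 8) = (r - 5)*(r + 1)*(r^3 + 3*r^2 - 6*r - 8) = (r - 5)*(r + 1)*(r + 4)*(r^2 - r - 2) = (r - 5)*(r - 2)*(r + 1)*(r + 4)*(r + 1)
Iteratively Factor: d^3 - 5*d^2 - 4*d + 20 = (d - 5)*(d^2 - 4) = (d - 5)*(d - 2)*(d + 2)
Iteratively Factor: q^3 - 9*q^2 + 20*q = (q)*(q^2 - 9*q + 20) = q*(q - 4)*(q - 5)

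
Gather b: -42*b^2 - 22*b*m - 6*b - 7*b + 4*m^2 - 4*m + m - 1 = -42*b^2 + b*(-22*m - 13) + 4*m^2 - 3*m - 1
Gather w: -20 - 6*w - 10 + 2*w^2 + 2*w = 2*w^2 - 4*w - 30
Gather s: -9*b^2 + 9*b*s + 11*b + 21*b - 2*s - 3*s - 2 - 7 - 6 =-9*b^2 + 32*b + s*(9*b - 5) - 15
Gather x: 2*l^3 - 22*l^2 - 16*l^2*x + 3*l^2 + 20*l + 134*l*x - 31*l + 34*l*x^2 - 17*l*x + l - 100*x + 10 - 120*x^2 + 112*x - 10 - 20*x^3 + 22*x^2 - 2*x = 2*l^3 - 19*l^2 - 10*l - 20*x^3 + x^2*(34*l - 98) + x*(-16*l^2 + 117*l + 10)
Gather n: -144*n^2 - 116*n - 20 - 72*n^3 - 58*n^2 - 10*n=-72*n^3 - 202*n^2 - 126*n - 20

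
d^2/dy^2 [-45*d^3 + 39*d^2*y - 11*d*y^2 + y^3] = -22*d + 6*y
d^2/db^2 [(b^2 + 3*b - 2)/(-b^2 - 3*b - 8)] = 20*(3*b^2 + 9*b + 1)/(b^6 + 9*b^5 + 51*b^4 + 171*b^3 + 408*b^2 + 576*b + 512)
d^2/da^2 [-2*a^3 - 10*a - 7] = -12*a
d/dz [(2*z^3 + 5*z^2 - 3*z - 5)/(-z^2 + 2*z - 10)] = (-2*z^4 + 8*z^3 - 53*z^2 - 110*z + 40)/(z^4 - 4*z^3 + 24*z^2 - 40*z + 100)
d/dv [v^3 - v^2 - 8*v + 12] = 3*v^2 - 2*v - 8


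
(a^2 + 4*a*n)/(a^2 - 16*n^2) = a/(a - 4*n)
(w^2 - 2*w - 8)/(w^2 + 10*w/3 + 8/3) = 3*(w - 4)/(3*w + 4)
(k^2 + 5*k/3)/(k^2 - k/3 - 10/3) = k/(k - 2)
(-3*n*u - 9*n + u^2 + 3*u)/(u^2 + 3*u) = (-3*n + u)/u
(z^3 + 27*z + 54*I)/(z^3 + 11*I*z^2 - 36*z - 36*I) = (z^2 - 3*I*z + 18)/(z^2 + 8*I*z - 12)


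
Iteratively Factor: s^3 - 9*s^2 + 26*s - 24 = (s - 4)*(s^2 - 5*s + 6) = (s - 4)*(s - 2)*(s - 3)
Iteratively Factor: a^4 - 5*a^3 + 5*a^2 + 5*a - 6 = (a - 2)*(a^3 - 3*a^2 - a + 3) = (a - 2)*(a - 1)*(a^2 - 2*a - 3) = (a - 2)*(a - 1)*(a + 1)*(a - 3)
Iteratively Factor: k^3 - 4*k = (k)*(k^2 - 4) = k*(k + 2)*(k - 2)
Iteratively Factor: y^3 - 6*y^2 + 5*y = (y)*(y^2 - 6*y + 5) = y*(y - 5)*(y - 1)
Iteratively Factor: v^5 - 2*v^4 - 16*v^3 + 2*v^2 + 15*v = (v + 1)*(v^4 - 3*v^3 - 13*v^2 + 15*v) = (v + 1)*(v + 3)*(v^3 - 6*v^2 + 5*v) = v*(v + 1)*(v + 3)*(v^2 - 6*v + 5) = v*(v - 1)*(v + 1)*(v + 3)*(v - 5)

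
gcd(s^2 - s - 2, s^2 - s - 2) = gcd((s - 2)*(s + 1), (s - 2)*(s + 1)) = s^2 - s - 2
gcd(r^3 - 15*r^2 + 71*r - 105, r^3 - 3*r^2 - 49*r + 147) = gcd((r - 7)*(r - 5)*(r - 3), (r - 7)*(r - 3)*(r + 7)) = r^2 - 10*r + 21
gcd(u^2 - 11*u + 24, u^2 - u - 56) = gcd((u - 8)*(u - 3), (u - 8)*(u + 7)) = u - 8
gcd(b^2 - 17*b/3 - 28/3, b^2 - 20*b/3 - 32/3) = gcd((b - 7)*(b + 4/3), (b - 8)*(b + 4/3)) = b + 4/3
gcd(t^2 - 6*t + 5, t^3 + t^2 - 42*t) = 1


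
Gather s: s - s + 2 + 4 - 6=0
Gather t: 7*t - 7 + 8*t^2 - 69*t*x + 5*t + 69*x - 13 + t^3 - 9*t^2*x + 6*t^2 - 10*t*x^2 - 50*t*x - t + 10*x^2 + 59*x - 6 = t^3 + t^2*(14 - 9*x) + t*(-10*x^2 - 119*x + 11) + 10*x^2 + 128*x - 26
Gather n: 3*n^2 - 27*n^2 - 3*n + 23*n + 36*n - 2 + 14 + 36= -24*n^2 + 56*n + 48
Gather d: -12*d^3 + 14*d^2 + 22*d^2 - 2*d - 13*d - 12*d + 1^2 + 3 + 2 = -12*d^3 + 36*d^2 - 27*d + 6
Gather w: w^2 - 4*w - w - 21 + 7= w^2 - 5*w - 14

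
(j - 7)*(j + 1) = j^2 - 6*j - 7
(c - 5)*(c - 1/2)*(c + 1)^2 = c^4 - 7*c^3/2 - 15*c^2/2 - c/2 + 5/2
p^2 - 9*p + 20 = (p - 5)*(p - 4)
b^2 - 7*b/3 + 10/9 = (b - 5/3)*(b - 2/3)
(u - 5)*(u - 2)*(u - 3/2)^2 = u^4 - 10*u^3 + 133*u^2/4 - 183*u/4 + 45/2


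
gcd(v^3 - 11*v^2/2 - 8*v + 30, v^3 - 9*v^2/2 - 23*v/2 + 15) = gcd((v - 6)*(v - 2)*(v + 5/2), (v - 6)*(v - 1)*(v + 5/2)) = v^2 - 7*v/2 - 15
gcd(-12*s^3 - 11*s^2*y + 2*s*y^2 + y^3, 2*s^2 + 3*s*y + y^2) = s + y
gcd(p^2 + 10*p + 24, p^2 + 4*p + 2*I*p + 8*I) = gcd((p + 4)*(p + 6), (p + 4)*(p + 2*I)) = p + 4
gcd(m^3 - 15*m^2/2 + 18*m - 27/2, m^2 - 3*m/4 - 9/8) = m - 3/2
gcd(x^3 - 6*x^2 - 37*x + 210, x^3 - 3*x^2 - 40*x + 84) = x^2 - x - 42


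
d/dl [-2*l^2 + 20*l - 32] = 20 - 4*l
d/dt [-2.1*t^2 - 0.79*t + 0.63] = -4.2*t - 0.79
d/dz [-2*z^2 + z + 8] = 1 - 4*z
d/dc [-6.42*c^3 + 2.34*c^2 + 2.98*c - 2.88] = -19.26*c^2 + 4.68*c + 2.98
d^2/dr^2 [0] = 0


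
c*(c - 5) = c^2 - 5*c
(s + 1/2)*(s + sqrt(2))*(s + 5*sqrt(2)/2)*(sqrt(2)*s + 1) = sqrt(2)*s^4 + sqrt(2)*s^3/2 + 8*s^3 + 4*s^2 + 17*sqrt(2)*s^2/2 + 5*s + 17*sqrt(2)*s/4 + 5/2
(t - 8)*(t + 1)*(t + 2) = t^3 - 5*t^2 - 22*t - 16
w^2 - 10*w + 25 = (w - 5)^2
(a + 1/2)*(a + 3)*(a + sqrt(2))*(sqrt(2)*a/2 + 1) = sqrt(2)*a^4/2 + 2*a^3 + 7*sqrt(2)*a^3/4 + 7*sqrt(2)*a^2/4 + 7*a^2 + 3*a + 7*sqrt(2)*a/2 + 3*sqrt(2)/2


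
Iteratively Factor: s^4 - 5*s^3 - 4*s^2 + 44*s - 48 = (s - 2)*(s^3 - 3*s^2 - 10*s + 24) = (s - 4)*(s - 2)*(s^2 + s - 6) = (s - 4)*(s - 2)^2*(s + 3)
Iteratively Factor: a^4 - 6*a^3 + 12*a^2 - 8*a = (a - 2)*(a^3 - 4*a^2 + 4*a) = (a - 2)^2*(a^2 - 2*a) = a*(a - 2)^2*(a - 2)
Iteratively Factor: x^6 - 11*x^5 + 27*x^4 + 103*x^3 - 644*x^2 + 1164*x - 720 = (x - 2)*(x^5 - 9*x^4 + 9*x^3 + 121*x^2 - 402*x + 360) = (x - 2)^2*(x^4 - 7*x^3 - 5*x^2 + 111*x - 180) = (x - 3)*(x - 2)^2*(x^3 - 4*x^2 - 17*x + 60) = (x - 3)*(x - 2)^2*(x + 4)*(x^2 - 8*x + 15) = (x - 5)*(x - 3)*(x - 2)^2*(x + 4)*(x - 3)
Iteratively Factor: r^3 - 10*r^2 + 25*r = (r - 5)*(r^2 - 5*r) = r*(r - 5)*(r - 5)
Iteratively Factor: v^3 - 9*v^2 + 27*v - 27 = (v - 3)*(v^2 - 6*v + 9) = (v - 3)^2*(v - 3)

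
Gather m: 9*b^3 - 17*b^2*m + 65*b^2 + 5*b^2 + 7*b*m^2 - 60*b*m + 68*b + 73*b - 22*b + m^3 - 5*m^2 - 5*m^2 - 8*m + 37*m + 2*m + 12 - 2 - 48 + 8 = 9*b^3 + 70*b^2 + 119*b + m^3 + m^2*(7*b - 10) + m*(-17*b^2 - 60*b + 31) - 30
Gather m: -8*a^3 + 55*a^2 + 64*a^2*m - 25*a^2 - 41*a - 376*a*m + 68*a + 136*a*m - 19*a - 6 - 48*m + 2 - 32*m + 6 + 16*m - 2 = -8*a^3 + 30*a^2 + 8*a + m*(64*a^2 - 240*a - 64)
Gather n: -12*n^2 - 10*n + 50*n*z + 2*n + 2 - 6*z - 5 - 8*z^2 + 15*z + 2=-12*n^2 + n*(50*z - 8) - 8*z^2 + 9*z - 1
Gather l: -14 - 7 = -21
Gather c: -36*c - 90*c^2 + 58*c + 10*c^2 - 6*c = -80*c^2 + 16*c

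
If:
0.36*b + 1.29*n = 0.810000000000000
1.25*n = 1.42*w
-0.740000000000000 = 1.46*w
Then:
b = 4.31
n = -0.58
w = -0.51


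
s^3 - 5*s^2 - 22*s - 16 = (s - 8)*(s + 1)*(s + 2)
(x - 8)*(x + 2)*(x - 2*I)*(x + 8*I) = x^4 - 6*x^3 + 6*I*x^3 - 36*I*x^2 - 96*x - 96*I*x - 256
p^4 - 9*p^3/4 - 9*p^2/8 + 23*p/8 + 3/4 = (p - 2)*(p - 3/2)*(p + 1/4)*(p + 1)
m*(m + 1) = m^2 + m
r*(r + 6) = r^2 + 6*r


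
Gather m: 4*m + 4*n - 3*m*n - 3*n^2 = m*(4 - 3*n) - 3*n^2 + 4*n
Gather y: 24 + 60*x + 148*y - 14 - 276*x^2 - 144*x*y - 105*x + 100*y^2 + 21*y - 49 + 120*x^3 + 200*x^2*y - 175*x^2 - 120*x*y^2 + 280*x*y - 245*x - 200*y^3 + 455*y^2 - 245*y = 120*x^3 - 451*x^2 - 290*x - 200*y^3 + y^2*(555 - 120*x) + y*(200*x^2 + 136*x - 76) - 39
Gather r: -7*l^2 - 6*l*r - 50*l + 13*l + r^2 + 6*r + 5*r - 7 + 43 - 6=-7*l^2 - 37*l + r^2 + r*(11 - 6*l) + 30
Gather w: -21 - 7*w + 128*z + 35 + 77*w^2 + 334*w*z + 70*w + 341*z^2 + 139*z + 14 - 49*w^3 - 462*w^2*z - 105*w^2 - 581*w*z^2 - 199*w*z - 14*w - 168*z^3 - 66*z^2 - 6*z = -49*w^3 + w^2*(-462*z - 28) + w*(-581*z^2 + 135*z + 49) - 168*z^3 + 275*z^2 + 261*z + 28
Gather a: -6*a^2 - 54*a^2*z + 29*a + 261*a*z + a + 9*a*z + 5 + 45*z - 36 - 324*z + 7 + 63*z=a^2*(-54*z - 6) + a*(270*z + 30) - 216*z - 24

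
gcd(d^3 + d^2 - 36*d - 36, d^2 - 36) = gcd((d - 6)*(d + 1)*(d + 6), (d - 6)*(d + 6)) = d^2 - 36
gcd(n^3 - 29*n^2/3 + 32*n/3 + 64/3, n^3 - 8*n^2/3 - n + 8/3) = n^2 - 5*n/3 - 8/3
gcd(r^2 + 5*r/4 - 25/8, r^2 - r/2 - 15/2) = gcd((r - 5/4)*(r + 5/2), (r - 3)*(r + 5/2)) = r + 5/2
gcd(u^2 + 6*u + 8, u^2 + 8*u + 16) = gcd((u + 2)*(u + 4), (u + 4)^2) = u + 4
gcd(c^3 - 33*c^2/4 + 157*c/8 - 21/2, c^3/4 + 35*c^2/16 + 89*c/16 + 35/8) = 1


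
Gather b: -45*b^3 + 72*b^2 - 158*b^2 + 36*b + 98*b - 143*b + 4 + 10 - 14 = -45*b^3 - 86*b^2 - 9*b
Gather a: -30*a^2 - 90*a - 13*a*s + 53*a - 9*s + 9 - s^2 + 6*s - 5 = -30*a^2 + a*(-13*s - 37) - s^2 - 3*s + 4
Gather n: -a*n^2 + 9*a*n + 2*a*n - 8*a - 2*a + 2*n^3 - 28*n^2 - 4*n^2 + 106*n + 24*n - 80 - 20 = -10*a + 2*n^3 + n^2*(-a - 32) + n*(11*a + 130) - 100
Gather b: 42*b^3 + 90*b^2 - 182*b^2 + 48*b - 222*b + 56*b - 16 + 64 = 42*b^3 - 92*b^2 - 118*b + 48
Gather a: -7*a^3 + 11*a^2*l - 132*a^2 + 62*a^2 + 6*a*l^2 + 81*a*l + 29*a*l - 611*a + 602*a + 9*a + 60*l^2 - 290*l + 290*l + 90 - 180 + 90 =-7*a^3 + a^2*(11*l - 70) + a*(6*l^2 + 110*l) + 60*l^2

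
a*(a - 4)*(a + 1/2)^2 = a^4 - 3*a^3 - 15*a^2/4 - a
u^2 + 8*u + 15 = (u + 3)*(u + 5)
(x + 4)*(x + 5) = x^2 + 9*x + 20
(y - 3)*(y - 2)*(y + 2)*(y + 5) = y^4 + 2*y^3 - 19*y^2 - 8*y + 60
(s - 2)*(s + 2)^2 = s^3 + 2*s^2 - 4*s - 8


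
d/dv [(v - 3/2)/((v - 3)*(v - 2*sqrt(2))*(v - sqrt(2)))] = ((3 - 2*v)*(v - 3)*(v - 2*sqrt(2)) + (3 - 2*v)*(v - 3)*(v - sqrt(2)) + (3 - 2*v)*(v - 2*sqrt(2))*(v - sqrt(2)) + 2*(v - 3)*(v - 2*sqrt(2))*(v - sqrt(2)))/(2*(v - 3)^2*(v - 2*sqrt(2))^2*(v - sqrt(2))^2)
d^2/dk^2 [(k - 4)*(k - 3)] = 2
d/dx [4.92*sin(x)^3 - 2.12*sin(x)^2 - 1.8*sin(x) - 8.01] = (14.76*sin(x)^2 - 4.24*sin(x) - 1.8)*cos(x)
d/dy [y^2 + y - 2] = 2*y + 1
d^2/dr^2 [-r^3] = -6*r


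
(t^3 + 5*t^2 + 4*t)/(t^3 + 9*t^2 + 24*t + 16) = t/(t + 4)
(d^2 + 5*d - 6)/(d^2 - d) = (d + 6)/d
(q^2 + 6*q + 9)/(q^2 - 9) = (q + 3)/(q - 3)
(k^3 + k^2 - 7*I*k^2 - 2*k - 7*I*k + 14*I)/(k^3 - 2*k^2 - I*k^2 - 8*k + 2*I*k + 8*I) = (k^2 - k*(1 + 7*I) + 7*I)/(k^2 - k*(4 + I) + 4*I)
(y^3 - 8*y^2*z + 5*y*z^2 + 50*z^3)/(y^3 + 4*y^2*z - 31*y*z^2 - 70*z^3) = (y - 5*z)/(y + 7*z)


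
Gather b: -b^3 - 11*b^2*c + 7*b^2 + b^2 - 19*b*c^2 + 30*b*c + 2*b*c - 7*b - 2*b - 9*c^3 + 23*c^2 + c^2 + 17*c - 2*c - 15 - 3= -b^3 + b^2*(8 - 11*c) + b*(-19*c^2 + 32*c - 9) - 9*c^3 + 24*c^2 + 15*c - 18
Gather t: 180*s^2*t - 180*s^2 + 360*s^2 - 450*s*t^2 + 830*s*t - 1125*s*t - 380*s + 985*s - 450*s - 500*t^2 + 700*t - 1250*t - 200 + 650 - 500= 180*s^2 + 155*s + t^2*(-450*s - 500) + t*(180*s^2 - 295*s - 550) - 50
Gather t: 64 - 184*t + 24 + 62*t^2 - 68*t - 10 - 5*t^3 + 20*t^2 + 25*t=-5*t^3 + 82*t^2 - 227*t + 78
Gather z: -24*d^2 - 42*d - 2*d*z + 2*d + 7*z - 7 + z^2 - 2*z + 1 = -24*d^2 - 40*d + z^2 + z*(5 - 2*d) - 6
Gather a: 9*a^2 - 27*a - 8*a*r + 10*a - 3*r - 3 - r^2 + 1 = 9*a^2 + a*(-8*r - 17) - r^2 - 3*r - 2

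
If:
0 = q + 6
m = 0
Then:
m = 0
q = -6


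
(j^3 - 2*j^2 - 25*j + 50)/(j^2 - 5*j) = j + 3 - 10/j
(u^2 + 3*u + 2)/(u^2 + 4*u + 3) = (u + 2)/(u + 3)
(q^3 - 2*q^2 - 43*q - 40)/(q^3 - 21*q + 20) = (q^2 - 7*q - 8)/(q^2 - 5*q + 4)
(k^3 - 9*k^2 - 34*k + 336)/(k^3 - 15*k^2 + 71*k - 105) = (k^2 - 2*k - 48)/(k^2 - 8*k + 15)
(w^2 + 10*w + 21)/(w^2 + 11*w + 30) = (w^2 + 10*w + 21)/(w^2 + 11*w + 30)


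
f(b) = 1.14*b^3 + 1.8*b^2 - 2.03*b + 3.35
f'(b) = 3.42*b^2 + 3.6*b - 2.03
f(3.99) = 96.32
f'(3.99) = 66.78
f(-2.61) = 0.64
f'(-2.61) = 11.87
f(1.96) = 14.87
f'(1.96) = 18.16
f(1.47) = 7.88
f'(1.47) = 10.65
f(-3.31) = -11.55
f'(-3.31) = 23.52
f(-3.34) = -12.27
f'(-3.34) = 24.10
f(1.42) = 7.36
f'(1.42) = 9.98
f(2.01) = 15.80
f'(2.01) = 19.02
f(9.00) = 961.94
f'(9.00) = 307.39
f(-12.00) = -1683.01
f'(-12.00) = 447.25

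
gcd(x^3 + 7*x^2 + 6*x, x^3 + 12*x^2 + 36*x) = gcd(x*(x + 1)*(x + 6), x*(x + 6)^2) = x^2 + 6*x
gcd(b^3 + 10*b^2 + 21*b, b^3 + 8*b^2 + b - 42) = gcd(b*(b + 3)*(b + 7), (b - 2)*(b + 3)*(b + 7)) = b^2 + 10*b + 21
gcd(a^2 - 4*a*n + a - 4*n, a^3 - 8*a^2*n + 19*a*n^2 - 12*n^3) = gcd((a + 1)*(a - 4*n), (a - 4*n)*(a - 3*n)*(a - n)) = a - 4*n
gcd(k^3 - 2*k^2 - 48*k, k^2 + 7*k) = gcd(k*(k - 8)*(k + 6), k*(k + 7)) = k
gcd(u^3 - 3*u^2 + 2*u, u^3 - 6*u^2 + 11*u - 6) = u^2 - 3*u + 2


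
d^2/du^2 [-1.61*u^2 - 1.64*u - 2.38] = -3.22000000000000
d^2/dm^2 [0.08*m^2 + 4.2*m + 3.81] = 0.160000000000000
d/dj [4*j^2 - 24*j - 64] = 8*j - 24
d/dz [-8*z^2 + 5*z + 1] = 5 - 16*z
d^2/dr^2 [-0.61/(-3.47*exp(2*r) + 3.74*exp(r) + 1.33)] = ((2.2814 - 8.4668*exp(r))*(-3.47*exp(2*r) + 3.74*exp(r) + 1.33) - 0.61*(6.94*exp(r) - 3.74)*(13.88*exp(r) - 7.48)*exp(r))*exp(r)/(-3.47*exp(2*r) + 3.74*exp(r) + 1.33)^3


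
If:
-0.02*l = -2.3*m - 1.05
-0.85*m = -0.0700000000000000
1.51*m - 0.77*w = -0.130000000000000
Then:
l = 61.97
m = 0.08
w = 0.33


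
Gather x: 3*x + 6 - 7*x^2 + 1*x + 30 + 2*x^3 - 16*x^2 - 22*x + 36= 2*x^3 - 23*x^2 - 18*x + 72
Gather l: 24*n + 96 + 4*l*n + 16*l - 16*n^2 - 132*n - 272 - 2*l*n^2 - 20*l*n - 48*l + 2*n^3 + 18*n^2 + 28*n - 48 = l*(-2*n^2 - 16*n - 32) + 2*n^3 + 2*n^2 - 80*n - 224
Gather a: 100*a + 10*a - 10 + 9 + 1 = 110*a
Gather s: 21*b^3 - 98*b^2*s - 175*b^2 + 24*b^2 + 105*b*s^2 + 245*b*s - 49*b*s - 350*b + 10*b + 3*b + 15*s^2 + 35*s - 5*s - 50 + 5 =21*b^3 - 151*b^2 - 337*b + s^2*(105*b + 15) + s*(-98*b^2 + 196*b + 30) - 45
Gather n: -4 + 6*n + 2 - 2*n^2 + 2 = -2*n^2 + 6*n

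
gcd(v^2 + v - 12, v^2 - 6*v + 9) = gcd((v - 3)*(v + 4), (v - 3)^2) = v - 3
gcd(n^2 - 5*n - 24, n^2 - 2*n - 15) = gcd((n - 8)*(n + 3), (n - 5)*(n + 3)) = n + 3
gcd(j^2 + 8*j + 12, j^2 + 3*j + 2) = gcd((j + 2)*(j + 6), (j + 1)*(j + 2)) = j + 2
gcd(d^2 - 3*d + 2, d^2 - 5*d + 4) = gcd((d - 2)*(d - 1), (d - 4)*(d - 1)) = d - 1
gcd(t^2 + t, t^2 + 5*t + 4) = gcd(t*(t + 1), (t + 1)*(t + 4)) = t + 1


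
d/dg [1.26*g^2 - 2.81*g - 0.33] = 2.52*g - 2.81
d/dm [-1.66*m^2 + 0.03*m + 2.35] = 0.03 - 3.32*m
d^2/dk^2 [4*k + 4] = 0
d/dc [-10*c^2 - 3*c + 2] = -20*c - 3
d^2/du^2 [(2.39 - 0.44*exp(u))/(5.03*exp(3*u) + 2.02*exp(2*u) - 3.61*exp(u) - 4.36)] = (-44.529584*exp(6*u) + 530.810367*exp(5*u) + 233.36819*exp(4*u) - 176.440794*exp(3*u) + 396.195426*exp(2*u) + 122.268975*exp(u) - 45.981868)*exp(u)/(127.263527*exp(9*u) + 153.323454*exp(8*u) - 212.435511*exp(7*u) - 542.77196*exp(6*u) - 113.337639*exp(5*u) + 500.624022*exp(4*u) + 430.572935*exp(3*u) - 55.261692*exp(2*u) - 205.873968*exp(u) - 82.881856)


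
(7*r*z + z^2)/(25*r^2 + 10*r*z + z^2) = z*(7*r + z)/(25*r^2 + 10*r*z + z^2)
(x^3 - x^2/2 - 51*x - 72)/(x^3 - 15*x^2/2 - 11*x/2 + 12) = (x + 6)/(x - 1)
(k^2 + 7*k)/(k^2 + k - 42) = k/(k - 6)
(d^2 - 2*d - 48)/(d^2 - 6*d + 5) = (d^2 - 2*d - 48)/(d^2 - 6*d + 5)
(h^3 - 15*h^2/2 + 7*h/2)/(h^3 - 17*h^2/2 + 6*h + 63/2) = h*(2*h - 1)/(2*h^2 - 3*h - 9)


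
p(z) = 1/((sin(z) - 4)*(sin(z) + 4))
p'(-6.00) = 0.00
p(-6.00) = -0.06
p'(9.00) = 0.00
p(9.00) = -0.06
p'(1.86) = 0.00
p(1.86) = -0.07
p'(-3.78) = 0.00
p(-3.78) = -0.06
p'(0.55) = -0.00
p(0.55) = -0.06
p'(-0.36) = 0.00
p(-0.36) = -0.06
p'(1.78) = 0.00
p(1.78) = -0.07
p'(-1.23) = 0.00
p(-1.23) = -0.07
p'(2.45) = 0.00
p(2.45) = -0.06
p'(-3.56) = 0.00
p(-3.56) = -0.06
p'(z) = -cos(z)/((sin(z) - 4)*(sin(z) + 4)^2) - cos(z)/((sin(z) - 4)^2*(sin(z) + 4))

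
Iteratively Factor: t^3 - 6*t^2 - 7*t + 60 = (t - 5)*(t^2 - t - 12) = (t - 5)*(t - 4)*(t + 3)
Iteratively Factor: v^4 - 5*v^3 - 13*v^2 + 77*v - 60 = (v - 3)*(v^3 - 2*v^2 - 19*v + 20) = (v - 3)*(v + 4)*(v^2 - 6*v + 5) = (v - 3)*(v - 1)*(v + 4)*(v - 5)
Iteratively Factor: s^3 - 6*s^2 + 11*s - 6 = (s - 3)*(s^2 - 3*s + 2) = (s - 3)*(s - 1)*(s - 2)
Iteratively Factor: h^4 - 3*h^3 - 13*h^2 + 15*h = (h - 5)*(h^3 + 2*h^2 - 3*h) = (h - 5)*(h - 1)*(h^2 + 3*h) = (h - 5)*(h - 1)*(h + 3)*(h)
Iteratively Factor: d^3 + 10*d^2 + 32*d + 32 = (d + 4)*(d^2 + 6*d + 8) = (d + 2)*(d + 4)*(d + 4)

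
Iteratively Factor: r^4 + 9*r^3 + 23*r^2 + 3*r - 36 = (r + 4)*(r^3 + 5*r^2 + 3*r - 9) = (r + 3)*(r + 4)*(r^2 + 2*r - 3) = (r + 3)^2*(r + 4)*(r - 1)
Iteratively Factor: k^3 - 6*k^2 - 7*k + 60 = (k - 5)*(k^2 - k - 12) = (k - 5)*(k - 4)*(k + 3)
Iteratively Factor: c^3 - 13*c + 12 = (c + 4)*(c^2 - 4*c + 3) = (c - 1)*(c + 4)*(c - 3)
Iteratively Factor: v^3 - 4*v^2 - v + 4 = (v - 1)*(v^2 - 3*v - 4) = (v - 1)*(v + 1)*(v - 4)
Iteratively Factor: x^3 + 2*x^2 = (x + 2)*(x^2) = x*(x + 2)*(x)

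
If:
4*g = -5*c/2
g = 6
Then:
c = -48/5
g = 6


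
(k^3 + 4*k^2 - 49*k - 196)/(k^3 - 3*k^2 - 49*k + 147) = (k + 4)/(k - 3)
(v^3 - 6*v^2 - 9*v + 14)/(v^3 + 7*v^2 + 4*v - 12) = (v - 7)/(v + 6)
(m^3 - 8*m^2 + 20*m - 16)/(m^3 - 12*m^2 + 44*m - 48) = (m - 2)/(m - 6)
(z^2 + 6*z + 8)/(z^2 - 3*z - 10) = (z + 4)/(z - 5)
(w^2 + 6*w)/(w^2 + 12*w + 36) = w/(w + 6)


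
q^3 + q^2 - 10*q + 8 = (q - 2)*(q - 1)*(q + 4)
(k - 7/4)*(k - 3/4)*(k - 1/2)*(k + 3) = k^4 - 103*k^2/16 + 225*k/32 - 63/32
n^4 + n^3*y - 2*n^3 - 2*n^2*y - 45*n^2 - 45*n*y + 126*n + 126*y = (n - 6)*(n - 3)*(n + 7)*(n + y)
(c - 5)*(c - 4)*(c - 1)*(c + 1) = c^4 - 9*c^3 + 19*c^2 + 9*c - 20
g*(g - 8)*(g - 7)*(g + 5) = g^4 - 10*g^3 - 19*g^2 + 280*g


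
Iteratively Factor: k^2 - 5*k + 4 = (k - 4)*(k - 1)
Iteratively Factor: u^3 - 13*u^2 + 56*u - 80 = (u - 4)*(u^2 - 9*u + 20) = (u - 4)^2*(u - 5)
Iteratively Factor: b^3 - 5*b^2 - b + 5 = (b + 1)*(b^2 - 6*b + 5) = (b - 5)*(b + 1)*(b - 1)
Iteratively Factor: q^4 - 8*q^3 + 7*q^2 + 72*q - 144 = (q - 3)*(q^3 - 5*q^2 - 8*q + 48) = (q - 4)*(q - 3)*(q^2 - q - 12) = (q - 4)*(q - 3)*(q + 3)*(q - 4)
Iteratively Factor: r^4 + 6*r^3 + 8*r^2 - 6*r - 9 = (r + 3)*(r^3 + 3*r^2 - r - 3) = (r + 3)^2*(r^2 - 1) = (r + 1)*(r + 3)^2*(r - 1)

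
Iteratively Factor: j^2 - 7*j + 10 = (j - 5)*(j - 2)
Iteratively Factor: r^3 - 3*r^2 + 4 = (r - 2)*(r^2 - r - 2) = (r - 2)^2*(r + 1)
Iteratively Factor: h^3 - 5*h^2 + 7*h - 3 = (h - 1)*(h^2 - 4*h + 3) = (h - 1)^2*(h - 3)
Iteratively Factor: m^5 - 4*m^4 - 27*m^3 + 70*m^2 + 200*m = (m + 4)*(m^4 - 8*m^3 + 5*m^2 + 50*m) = (m - 5)*(m + 4)*(m^3 - 3*m^2 - 10*m) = (m - 5)*(m + 2)*(m + 4)*(m^2 - 5*m) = (m - 5)^2*(m + 2)*(m + 4)*(m)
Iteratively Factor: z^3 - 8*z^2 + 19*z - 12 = (z - 4)*(z^2 - 4*z + 3) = (z - 4)*(z - 1)*(z - 3)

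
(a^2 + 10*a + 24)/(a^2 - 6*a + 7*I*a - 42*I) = (a^2 + 10*a + 24)/(a^2 + a*(-6 + 7*I) - 42*I)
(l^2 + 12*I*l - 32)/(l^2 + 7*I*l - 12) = (l + 8*I)/(l + 3*I)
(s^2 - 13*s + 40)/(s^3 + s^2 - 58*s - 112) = (s - 5)/(s^2 + 9*s + 14)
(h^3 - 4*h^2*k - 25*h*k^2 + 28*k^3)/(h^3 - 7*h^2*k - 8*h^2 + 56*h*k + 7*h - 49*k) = (h^2 + 3*h*k - 4*k^2)/(h^2 - 8*h + 7)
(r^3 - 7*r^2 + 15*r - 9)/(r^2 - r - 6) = (r^2 - 4*r + 3)/(r + 2)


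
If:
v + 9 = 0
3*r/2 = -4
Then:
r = -8/3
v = -9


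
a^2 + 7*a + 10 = (a + 2)*(a + 5)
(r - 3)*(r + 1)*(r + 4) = r^3 + 2*r^2 - 11*r - 12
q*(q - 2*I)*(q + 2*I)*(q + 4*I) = q^4 + 4*I*q^3 + 4*q^2 + 16*I*q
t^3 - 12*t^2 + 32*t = t*(t - 8)*(t - 4)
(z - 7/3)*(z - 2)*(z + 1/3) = z^3 - 4*z^2 + 29*z/9 + 14/9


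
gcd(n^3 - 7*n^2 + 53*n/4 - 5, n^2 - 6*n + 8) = n - 4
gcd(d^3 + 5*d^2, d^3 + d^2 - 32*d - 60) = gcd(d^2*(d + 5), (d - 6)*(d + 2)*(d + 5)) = d + 5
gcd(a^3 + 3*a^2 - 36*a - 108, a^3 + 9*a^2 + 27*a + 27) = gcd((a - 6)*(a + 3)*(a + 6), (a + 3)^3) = a + 3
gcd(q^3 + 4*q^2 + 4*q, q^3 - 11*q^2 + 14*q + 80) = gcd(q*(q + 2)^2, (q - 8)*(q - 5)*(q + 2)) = q + 2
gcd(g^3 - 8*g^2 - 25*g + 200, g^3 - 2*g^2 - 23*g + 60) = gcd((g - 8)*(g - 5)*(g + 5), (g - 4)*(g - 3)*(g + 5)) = g + 5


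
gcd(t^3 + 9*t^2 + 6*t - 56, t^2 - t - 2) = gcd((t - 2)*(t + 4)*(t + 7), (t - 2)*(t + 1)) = t - 2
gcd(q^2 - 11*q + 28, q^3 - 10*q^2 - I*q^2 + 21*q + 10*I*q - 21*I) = q - 7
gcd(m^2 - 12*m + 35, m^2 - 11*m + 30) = m - 5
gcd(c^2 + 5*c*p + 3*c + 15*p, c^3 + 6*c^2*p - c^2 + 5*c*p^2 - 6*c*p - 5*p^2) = c + 5*p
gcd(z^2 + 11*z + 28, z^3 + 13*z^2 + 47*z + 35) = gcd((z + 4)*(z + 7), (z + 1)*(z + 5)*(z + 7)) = z + 7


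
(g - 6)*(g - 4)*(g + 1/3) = g^3 - 29*g^2/3 + 62*g/3 + 8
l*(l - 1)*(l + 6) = l^3 + 5*l^2 - 6*l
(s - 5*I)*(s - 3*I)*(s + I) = s^3 - 7*I*s^2 - 7*s - 15*I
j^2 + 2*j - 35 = (j - 5)*(j + 7)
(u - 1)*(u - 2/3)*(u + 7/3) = u^3 + 2*u^2/3 - 29*u/9 + 14/9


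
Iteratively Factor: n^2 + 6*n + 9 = (n + 3)*(n + 3)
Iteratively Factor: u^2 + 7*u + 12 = (u + 4)*(u + 3)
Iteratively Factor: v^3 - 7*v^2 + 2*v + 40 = (v - 4)*(v^2 - 3*v - 10) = (v - 4)*(v + 2)*(v - 5)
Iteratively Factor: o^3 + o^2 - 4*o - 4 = (o - 2)*(o^2 + 3*o + 2) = (o - 2)*(o + 1)*(o + 2)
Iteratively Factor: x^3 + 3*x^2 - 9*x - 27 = (x + 3)*(x^2 - 9) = (x + 3)^2*(x - 3)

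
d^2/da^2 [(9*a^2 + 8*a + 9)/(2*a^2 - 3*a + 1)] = 4*(43*a^3 + 27*a^2 - 105*a + 48)/(8*a^6 - 36*a^5 + 66*a^4 - 63*a^3 + 33*a^2 - 9*a + 1)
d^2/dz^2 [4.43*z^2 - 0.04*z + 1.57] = 8.86000000000000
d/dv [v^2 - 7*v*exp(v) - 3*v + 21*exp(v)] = -7*v*exp(v) + 2*v + 14*exp(v) - 3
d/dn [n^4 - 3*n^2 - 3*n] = 4*n^3 - 6*n - 3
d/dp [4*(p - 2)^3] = 12*(p - 2)^2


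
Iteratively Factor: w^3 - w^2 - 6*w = (w - 3)*(w^2 + 2*w) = w*(w - 3)*(w + 2)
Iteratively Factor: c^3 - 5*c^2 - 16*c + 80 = (c + 4)*(c^2 - 9*c + 20) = (c - 4)*(c + 4)*(c - 5)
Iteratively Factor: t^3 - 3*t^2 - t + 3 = (t - 3)*(t^2 - 1) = (t - 3)*(t - 1)*(t + 1)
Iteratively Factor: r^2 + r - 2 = (r - 1)*(r + 2)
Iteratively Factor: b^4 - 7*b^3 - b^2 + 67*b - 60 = (b - 4)*(b^3 - 3*b^2 - 13*b + 15) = (b - 4)*(b - 1)*(b^2 - 2*b - 15) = (b - 5)*(b - 4)*(b - 1)*(b + 3)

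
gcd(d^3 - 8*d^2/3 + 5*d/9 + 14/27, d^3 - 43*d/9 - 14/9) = d^2 - 2*d - 7/9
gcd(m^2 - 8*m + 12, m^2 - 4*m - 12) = m - 6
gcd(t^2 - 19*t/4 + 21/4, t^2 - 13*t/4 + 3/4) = t - 3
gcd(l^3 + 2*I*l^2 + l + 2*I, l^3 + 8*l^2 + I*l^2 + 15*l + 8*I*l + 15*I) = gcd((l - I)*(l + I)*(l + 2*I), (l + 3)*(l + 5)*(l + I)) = l + I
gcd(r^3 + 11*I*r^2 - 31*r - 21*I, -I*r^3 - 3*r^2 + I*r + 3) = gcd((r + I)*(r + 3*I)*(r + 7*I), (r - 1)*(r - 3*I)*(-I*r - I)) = 1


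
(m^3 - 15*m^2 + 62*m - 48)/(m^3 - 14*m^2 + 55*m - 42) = (m - 8)/(m - 7)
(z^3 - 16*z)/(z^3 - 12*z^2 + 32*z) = (z + 4)/(z - 8)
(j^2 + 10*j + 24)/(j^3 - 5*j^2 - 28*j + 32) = (j + 6)/(j^2 - 9*j + 8)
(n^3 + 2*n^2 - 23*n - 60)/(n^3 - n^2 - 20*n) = (n + 3)/n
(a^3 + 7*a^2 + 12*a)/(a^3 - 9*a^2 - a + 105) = a*(a + 4)/(a^2 - 12*a + 35)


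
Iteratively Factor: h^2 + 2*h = (h)*(h + 2)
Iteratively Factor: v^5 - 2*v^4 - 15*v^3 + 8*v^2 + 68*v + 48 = (v - 3)*(v^4 + v^3 - 12*v^2 - 28*v - 16) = (v - 4)*(v - 3)*(v^3 + 5*v^2 + 8*v + 4) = (v - 4)*(v - 3)*(v + 2)*(v^2 + 3*v + 2) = (v - 4)*(v - 3)*(v + 2)^2*(v + 1)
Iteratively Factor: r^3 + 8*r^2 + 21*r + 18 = (r + 2)*(r^2 + 6*r + 9) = (r + 2)*(r + 3)*(r + 3)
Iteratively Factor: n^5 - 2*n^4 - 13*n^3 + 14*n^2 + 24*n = (n + 1)*(n^4 - 3*n^3 - 10*n^2 + 24*n) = n*(n + 1)*(n^3 - 3*n^2 - 10*n + 24) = n*(n - 2)*(n + 1)*(n^2 - n - 12) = n*(n - 2)*(n + 1)*(n + 3)*(n - 4)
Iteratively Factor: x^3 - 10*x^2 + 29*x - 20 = (x - 1)*(x^2 - 9*x + 20) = (x - 4)*(x - 1)*(x - 5)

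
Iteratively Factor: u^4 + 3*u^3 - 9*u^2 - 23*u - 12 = (u - 3)*(u^3 + 6*u^2 + 9*u + 4) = (u - 3)*(u + 4)*(u^2 + 2*u + 1) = (u - 3)*(u + 1)*(u + 4)*(u + 1)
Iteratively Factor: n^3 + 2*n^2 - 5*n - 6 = (n - 2)*(n^2 + 4*n + 3) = (n - 2)*(n + 1)*(n + 3)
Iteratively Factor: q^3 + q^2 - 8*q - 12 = (q + 2)*(q^2 - q - 6) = (q + 2)^2*(q - 3)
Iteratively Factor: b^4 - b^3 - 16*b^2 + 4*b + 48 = (b + 2)*(b^3 - 3*b^2 - 10*b + 24) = (b + 2)*(b + 3)*(b^2 - 6*b + 8) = (b - 4)*(b + 2)*(b + 3)*(b - 2)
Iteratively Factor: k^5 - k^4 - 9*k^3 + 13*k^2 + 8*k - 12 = (k + 1)*(k^4 - 2*k^3 - 7*k^2 + 20*k - 12) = (k - 2)*(k + 1)*(k^3 - 7*k + 6) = (k - 2)^2*(k + 1)*(k^2 + 2*k - 3) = (k - 2)^2*(k + 1)*(k + 3)*(k - 1)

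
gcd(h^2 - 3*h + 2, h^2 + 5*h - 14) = h - 2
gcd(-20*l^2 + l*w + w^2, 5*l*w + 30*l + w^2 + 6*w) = 5*l + w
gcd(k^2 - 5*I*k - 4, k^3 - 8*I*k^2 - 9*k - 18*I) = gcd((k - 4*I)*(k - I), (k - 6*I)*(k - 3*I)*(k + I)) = 1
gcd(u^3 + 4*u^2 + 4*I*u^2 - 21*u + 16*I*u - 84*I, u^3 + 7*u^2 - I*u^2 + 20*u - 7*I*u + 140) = u^2 + u*(7 + 4*I) + 28*I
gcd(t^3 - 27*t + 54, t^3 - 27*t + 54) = t^3 - 27*t + 54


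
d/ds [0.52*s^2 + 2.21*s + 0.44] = 1.04*s + 2.21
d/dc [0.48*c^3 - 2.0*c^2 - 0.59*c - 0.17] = 1.44*c^2 - 4.0*c - 0.59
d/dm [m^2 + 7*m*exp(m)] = 7*m*exp(m) + 2*m + 7*exp(m)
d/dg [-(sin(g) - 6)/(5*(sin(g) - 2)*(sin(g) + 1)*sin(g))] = (2*sin(g)^3 - 19*sin(g)^2 + 12*sin(g) + 12)*cos(g)/(5*(sin(g) - 2)^2*(sin(g) + 1)^2*sin(g)^2)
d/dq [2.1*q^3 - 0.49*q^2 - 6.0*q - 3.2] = 6.3*q^2 - 0.98*q - 6.0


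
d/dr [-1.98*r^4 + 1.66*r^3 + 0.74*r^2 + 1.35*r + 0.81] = -7.92*r^3 + 4.98*r^2 + 1.48*r + 1.35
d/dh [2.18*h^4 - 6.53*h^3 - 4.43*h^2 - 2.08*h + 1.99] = 8.72*h^3 - 19.59*h^2 - 8.86*h - 2.08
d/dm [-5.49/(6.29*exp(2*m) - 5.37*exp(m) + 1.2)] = (69.0642*exp(m) - 29.4813)*exp(m)/(6.29*exp(2*m) - 5.37*exp(m) + 1.2)^2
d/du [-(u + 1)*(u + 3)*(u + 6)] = -3*u^2 - 20*u - 27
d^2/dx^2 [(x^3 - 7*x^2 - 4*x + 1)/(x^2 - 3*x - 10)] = 6*(-2*x^3 - 39*x^2 + 57*x - 187)/(x^6 - 9*x^5 - 3*x^4 + 153*x^3 + 30*x^2 - 900*x - 1000)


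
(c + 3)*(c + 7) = c^2 + 10*c + 21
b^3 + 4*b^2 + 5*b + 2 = (b + 1)^2*(b + 2)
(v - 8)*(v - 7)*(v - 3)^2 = v^4 - 21*v^3 + 155*v^2 - 471*v + 504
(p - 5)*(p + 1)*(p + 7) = p^3 + 3*p^2 - 33*p - 35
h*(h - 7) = h^2 - 7*h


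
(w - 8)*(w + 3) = w^2 - 5*w - 24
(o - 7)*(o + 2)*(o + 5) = o^3 - 39*o - 70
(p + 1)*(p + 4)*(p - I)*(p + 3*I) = p^4 + 5*p^3 + 2*I*p^3 + 7*p^2 + 10*I*p^2 + 15*p + 8*I*p + 12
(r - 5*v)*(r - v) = r^2 - 6*r*v + 5*v^2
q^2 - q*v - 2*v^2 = (q - 2*v)*(q + v)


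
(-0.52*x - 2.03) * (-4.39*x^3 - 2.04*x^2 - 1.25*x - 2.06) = 2.2828*x^4 + 9.9725*x^3 + 4.7912*x^2 + 3.6087*x + 4.1818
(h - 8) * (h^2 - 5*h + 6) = h^3 - 13*h^2 + 46*h - 48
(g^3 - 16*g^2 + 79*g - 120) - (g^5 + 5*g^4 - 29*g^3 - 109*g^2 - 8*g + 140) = -g^5 - 5*g^4 + 30*g^3 + 93*g^2 + 87*g - 260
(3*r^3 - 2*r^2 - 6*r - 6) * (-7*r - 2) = -21*r^4 + 8*r^3 + 46*r^2 + 54*r + 12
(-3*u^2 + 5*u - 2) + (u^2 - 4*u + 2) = -2*u^2 + u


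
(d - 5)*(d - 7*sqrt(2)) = d^2 - 7*sqrt(2)*d - 5*d + 35*sqrt(2)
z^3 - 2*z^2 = z^2*(z - 2)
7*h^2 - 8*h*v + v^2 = (-7*h + v)*(-h + v)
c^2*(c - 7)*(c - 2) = c^4 - 9*c^3 + 14*c^2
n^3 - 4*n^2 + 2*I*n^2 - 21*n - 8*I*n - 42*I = (n - 7)*(n + 3)*(n + 2*I)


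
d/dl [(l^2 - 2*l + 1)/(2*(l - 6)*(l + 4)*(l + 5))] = (-l^4 + 4*l^3 - 31*l^2 - 246*l + 274)/(2*(l^6 + 6*l^5 - 59*l^4 - 444*l^3 + 436*l^2 + 8160*l + 14400))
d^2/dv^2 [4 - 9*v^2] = -18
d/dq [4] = 0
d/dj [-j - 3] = -1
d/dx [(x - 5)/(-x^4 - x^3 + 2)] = (-x^4 - x^3 + x^2*(x - 5)*(4*x + 3) + 2)/(x^4 + x^3 - 2)^2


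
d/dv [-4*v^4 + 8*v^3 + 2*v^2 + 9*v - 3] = -16*v^3 + 24*v^2 + 4*v + 9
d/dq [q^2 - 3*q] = 2*q - 3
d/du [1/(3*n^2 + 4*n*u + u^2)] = 2*(-2*n - u)/(3*n^2 + 4*n*u + u^2)^2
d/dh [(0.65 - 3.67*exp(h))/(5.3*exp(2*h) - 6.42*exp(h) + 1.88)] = (19.451*exp(2*h) - 6.89*exp(h) - 2.7266)*exp(h)/(28.09*exp(4*h) - 68.052*exp(3*h) + 61.1444*exp(2*h) - 24.1392*exp(h) + 3.5344)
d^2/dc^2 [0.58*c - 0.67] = 0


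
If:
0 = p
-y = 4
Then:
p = 0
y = -4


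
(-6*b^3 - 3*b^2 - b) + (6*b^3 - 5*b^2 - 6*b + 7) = -8*b^2 - 7*b + 7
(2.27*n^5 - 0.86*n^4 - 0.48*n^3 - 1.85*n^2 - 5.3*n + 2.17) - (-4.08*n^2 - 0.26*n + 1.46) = 2.27*n^5 - 0.86*n^4 - 0.48*n^3 + 2.23*n^2 - 5.04*n + 0.71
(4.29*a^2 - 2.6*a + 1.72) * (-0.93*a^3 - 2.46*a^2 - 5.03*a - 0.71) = -3.9897*a^5 - 8.1354*a^4 - 16.7823*a^3 + 5.8009*a^2 - 6.8056*a - 1.2212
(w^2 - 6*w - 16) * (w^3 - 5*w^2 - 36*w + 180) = w^5 - 11*w^4 - 22*w^3 + 476*w^2 - 504*w - 2880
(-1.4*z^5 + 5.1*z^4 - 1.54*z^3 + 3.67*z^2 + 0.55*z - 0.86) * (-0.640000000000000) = 0.896*z^5 - 3.264*z^4 + 0.9856*z^3 - 2.3488*z^2 - 0.352*z + 0.5504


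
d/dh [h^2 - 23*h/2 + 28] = 2*h - 23/2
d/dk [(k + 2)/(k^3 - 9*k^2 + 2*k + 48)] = (11 - 2*k)/(k^4 - 22*k^3 + 169*k^2 - 528*k + 576)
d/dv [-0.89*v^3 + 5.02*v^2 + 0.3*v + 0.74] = -2.67*v^2 + 10.04*v + 0.3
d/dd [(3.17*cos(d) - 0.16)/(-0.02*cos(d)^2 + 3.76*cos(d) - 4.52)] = (-0.0634*cos(d)^2 + 0.0063999999999993*cos(d) + 13.7268)*sin(d)/(0.0004*cos(d)^4 - 0.1504*cos(d)^3 + 14.3184*cos(d)^2 - 33.9904*cos(d) + 20.4304)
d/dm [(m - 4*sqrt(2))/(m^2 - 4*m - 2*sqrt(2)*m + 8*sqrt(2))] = (m^2 - 4*m - 2*sqrt(2)*m + 2*(m - 4*sqrt(2))*(-m + sqrt(2) + 2) + 8*sqrt(2))/(m^2 - 4*m - 2*sqrt(2)*m + 8*sqrt(2))^2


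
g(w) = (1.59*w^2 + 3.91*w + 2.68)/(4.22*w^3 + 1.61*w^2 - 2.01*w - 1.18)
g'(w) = (3.18*w + 3.91)/(4.22*w^3 + 1.61*w^2 - 2.01*w - 1.18) + (-12.66*w^2 - 3.22*w + 2.01)*(1.59*w^2 + 3.91*w + 2.68)/(4.22*w^3 + 1.61*w^2 - 2.01*w - 1.18)^2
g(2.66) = 0.29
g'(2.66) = -0.18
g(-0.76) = -1.09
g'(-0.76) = -8.01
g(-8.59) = -0.03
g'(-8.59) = -0.00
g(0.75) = -4164.40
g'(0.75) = -20063110.72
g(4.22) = 0.14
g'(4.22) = -0.05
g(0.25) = -2.48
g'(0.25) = -2.43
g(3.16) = 0.22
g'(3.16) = -0.11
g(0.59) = -5.90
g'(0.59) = -33.18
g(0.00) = -2.27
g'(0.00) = 0.56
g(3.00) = 0.24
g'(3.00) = -0.13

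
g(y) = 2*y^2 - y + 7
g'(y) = 4*y - 1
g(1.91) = 12.39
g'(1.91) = 6.64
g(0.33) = 6.89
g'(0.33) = 0.32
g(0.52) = 7.02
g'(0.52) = 1.08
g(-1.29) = 11.62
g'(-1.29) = -6.16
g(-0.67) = 8.57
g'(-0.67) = -3.68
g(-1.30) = 11.68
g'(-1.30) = -6.20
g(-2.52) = 22.22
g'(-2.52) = -11.08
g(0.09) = 6.93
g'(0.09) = -0.64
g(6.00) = 73.00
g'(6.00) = 23.00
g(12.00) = 283.00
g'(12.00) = 47.00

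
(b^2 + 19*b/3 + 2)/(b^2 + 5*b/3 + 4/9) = 3*(b + 6)/(3*b + 4)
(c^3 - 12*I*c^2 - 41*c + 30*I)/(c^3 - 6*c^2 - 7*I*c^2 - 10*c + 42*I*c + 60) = (c^2 - 7*I*c - 6)/(c^2 - 2*c*(3 + I) + 12*I)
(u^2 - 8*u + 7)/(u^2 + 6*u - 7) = (u - 7)/(u + 7)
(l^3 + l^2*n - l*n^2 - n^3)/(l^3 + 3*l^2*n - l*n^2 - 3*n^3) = (l + n)/(l + 3*n)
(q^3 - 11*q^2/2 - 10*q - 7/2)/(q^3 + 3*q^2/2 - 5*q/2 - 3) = (2*q^2 - 13*q - 7)/(2*q^2 + q - 6)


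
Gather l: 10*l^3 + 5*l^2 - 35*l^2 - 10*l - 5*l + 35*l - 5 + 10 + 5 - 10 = 10*l^3 - 30*l^2 + 20*l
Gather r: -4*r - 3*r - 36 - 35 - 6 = -7*r - 77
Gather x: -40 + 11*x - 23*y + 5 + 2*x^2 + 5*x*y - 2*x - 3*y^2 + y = 2*x^2 + x*(5*y + 9) - 3*y^2 - 22*y - 35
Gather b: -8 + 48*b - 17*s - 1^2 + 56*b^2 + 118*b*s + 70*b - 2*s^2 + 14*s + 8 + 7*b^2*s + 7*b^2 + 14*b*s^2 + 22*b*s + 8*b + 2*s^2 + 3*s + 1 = b^2*(7*s + 63) + b*(14*s^2 + 140*s + 126)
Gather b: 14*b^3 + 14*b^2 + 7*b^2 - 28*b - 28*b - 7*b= 14*b^3 + 21*b^2 - 63*b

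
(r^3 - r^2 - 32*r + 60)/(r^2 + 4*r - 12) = r - 5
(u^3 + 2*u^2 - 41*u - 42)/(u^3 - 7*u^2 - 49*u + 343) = (u^2 - 5*u - 6)/(u^2 - 14*u + 49)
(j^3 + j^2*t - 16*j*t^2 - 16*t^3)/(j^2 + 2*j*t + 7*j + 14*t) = (j^3 + j^2*t - 16*j*t^2 - 16*t^3)/(j^2 + 2*j*t + 7*j + 14*t)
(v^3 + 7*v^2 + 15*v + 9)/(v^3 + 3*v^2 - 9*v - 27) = (v + 1)/(v - 3)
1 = 1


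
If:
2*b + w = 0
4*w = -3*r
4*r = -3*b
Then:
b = 0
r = 0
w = 0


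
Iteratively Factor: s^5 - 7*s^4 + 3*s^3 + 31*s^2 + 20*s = (s)*(s^4 - 7*s^3 + 3*s^2 + 31*s + 20) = s*(s - 5)*(s^3 - 2*s^2 - 7*s - 4) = s*(s - 5)*(s + 1)*(s^2 - 3*s - 4) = s*(s - 5)*(s - 4)*(s + 1)*(s + 1)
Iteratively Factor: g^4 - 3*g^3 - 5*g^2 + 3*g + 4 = (g + 1)*(g^3 - 4*g^2 - g + 4) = (g - 1)*(g + 1)*(g^2 - 3*g - 4) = (g - 1)*(g + 1)^2*(g - 4)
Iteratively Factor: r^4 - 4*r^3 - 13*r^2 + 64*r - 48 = (r - 1)*(r^3 - 3*r^2 - 16*r + 48) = (r - 3)*(r - 1)*(r^2 - 16) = (r - 4)*(r - 3)*(r - 1)*(r + 4)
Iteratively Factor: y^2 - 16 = (y - 4)*(y + 4)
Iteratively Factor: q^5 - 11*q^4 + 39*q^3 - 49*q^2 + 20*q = (q - 1)*(q^4 - 10*q^3 + 29*q^2 - 20*q) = (q - 5)*(q - 1)*(q^3 - 5*q^2 + 4*q) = (q - 5)*(q - 1)^2*(q^2 - 4*q) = (q - 5)*(q - 4)*(q - 1)^2*(q)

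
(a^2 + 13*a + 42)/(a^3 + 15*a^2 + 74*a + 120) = (a + 7)/(a^2 + 9*a + 20)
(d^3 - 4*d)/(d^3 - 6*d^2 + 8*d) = (d + 2)/(d - 4)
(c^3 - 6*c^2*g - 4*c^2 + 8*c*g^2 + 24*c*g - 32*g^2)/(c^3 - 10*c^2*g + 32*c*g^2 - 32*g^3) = (c - 4)/(c - 4*g)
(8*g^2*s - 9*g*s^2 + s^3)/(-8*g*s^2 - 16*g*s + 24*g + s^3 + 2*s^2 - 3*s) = s*(-g + s)/(s^2 + 2*s - 3)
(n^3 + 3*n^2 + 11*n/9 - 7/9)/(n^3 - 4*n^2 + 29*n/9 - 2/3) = (3*n^2 + 10*n + 7)/(3*n^2 - 11*n + 6)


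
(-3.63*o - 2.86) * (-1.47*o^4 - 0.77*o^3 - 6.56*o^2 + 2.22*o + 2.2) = 5.3361*o^5 + 6.9993*o^4 + 26.015*o^3 + 10.703*o^2 - 14.3352*o - 6.292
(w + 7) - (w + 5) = 2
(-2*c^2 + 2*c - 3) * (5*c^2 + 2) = -10*c^4 + 10*c^3 - 19*c^2 + 4*c - 6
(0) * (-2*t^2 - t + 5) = 0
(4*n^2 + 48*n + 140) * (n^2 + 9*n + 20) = 4*n^4 + 84*n^3 + 652*n^2 + 2220*n + 2800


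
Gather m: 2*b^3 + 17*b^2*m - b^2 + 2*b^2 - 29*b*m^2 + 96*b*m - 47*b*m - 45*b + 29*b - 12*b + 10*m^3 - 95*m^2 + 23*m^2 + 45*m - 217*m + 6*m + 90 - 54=2*b^3 + b^2 - 28*b + 10*m^3 + m^2*(-29*b - 72) + m*(17*b^2 + 49*b - 166) + 36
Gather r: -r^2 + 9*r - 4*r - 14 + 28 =-r^2 + 5*r + 14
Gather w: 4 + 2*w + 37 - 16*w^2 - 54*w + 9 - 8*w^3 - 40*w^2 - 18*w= -8*w^3 - 56*w^2 - 70*w + 50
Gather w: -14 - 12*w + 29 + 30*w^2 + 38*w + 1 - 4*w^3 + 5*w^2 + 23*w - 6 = -4*w^3 + 35*w^2 + 49*w + 10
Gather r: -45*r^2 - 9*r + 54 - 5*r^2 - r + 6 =-50*r^2 - 10*r + 60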